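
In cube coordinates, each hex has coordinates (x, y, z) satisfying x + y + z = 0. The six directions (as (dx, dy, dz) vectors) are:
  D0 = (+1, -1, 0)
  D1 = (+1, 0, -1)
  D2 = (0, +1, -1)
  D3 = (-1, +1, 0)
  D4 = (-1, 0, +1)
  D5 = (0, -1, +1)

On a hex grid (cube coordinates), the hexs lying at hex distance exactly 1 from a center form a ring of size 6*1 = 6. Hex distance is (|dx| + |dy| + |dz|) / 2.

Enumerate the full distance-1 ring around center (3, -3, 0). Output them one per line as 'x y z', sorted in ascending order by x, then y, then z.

Walk ring at distance 1 from (3, -3, 0):
Start at center + D4*1 = (2, -3, 1)
  hex 0: (2, -3, 1)
  hex 1: (3, -4, 1)
  hex 2: (4, -4, 0)
  hex 3: (4, -3, -1)
  hex 4: (3, -2, -1)
  hex 5: (2, -2, 0)
Sorted: 6 hexes.

Answer: 2 -3 1
2 -2 0
3 -4 1
3 -2 -1
4 -4 0
4 -3 -1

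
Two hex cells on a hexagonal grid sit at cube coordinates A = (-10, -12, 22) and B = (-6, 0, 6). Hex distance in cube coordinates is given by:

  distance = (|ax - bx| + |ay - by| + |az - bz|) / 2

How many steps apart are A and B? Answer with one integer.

Answer: 16

Derivation:
|ax - bx| = |-10 - (-6)| = 4
|ay - by| = |-12 - 0| = 12
|az - bz| = |22 - 6| = 16
distance = (4 + 12 + 16) / 2 = 32 / 2 = 16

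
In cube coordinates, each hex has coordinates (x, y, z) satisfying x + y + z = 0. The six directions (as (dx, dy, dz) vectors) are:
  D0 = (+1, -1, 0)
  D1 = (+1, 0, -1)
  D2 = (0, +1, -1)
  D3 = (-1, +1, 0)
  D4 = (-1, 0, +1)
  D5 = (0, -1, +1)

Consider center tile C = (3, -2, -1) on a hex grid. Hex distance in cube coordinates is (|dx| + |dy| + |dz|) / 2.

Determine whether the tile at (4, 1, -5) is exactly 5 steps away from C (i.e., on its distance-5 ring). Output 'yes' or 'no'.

Answer: no

Derivation:
|px - cx| = |4 - 3| = 1
|py - cy| = |1 - (-2)| = 3
|pz - cz| = |-5 - (-1)| = 4
distance = (1+3+4)/2 = 8/2 = 4
radius = 5; distance != radius -> no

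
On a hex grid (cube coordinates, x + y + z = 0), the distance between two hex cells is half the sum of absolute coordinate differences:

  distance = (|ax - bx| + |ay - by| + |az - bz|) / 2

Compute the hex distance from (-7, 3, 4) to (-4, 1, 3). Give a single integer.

|ax - bx| = |-7 - (-4)| = 3
|ay - by| = |3 - 1| = 2
|az - bz| = |4 - 3| = 1
distance = (3 + 2 + 1) / 2 = 6 / 2 = 3

Answer: 3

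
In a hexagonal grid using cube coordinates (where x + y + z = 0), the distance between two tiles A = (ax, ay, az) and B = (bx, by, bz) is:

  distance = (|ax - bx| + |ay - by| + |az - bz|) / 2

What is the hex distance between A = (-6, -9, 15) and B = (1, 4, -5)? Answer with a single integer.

Answer: 20

Derivation:
|ax - bx| = |-6 - 1| = 7
|ay - by| = |-9 - 4| = 13
|az - bz| = |15 - (-5)| = 20
distance = (7 + 13 + 20) / 2 = 40 / 2 = 20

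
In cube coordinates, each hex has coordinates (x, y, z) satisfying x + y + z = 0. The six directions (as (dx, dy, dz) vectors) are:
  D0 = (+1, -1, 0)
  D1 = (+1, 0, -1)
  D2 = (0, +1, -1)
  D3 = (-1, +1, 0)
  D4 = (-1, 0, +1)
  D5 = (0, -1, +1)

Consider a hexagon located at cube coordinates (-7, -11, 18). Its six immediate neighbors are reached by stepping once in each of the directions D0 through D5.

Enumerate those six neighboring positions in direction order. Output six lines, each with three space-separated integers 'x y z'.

Answer: -6 -12 18
-6 -11 17
-7 -10 17
-8 -10 18
-8 -11 19
-7 -12 19

Derivation:
Center: (-7, -11, 18). Add each direction:
  D0: (-7, -11, 18) + (1, -1, 0) = (-6, -12, 18)
  D1: (-7, -11, 18) + (1, 0, -1) = (-6, -11, 17)
  D2: (-7, -11, 18) + (0, 1, -1) = (-7, -10, 17)
  D3: (-7, -11, 18) + (-1, 1, 0) = (-8, -10, 18)
  D4: (-7, -11, 18) + (-1, 0, 1) = (-8, -11, 19)
  D5: (-7, -11, 18) + (0, -1, 1) = (-7, -12, 19)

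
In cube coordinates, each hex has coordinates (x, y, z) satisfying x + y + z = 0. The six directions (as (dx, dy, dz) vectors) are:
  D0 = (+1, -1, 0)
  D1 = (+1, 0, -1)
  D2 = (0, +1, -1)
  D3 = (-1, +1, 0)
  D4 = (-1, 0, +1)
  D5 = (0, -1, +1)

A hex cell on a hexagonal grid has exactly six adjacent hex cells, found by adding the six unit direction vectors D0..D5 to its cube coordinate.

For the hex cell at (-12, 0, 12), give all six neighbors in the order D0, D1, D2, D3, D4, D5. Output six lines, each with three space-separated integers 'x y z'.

Answer: -11 -1 12
-11 0 11
-12 1 11
-13 1 12
-13 0 13
-12 -1 13

Derivation:
Center: (-12, 0, 12). Add each direction:
  D0: (-12, 0, 12) + (1, -1, 0) = (-11, -1, 12)
  D1: (-12, 0, 12) + (1, 0, -1) = (-11, 0, 11)
  D2: (-12, 0, 12) + (0, 1, -1) = (-12, 1, 11)
  D3: (-12, 0, 12) + (-1, 1, 0) = (-13, 1, 12)
  D4: (-12, 0, 12) + (-1, 0, 1) = (-13, 0, 13)
  D5: (-12, 0, 12) + (0, -1, 1) = (-12, -1, 13)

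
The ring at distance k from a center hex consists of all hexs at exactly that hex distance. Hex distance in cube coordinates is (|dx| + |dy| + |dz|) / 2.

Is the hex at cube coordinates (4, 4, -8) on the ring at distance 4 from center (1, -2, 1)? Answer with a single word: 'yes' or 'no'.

|px - cx| = |4 - 1| = 3
|py - cy| = |4 - (-2)| = 6
|pz - cz| = |-8 - 1| = 9
distance = (3+6+9)/2 = 18/2 = 9
radius = 4; distance != radius -> no

Answer: no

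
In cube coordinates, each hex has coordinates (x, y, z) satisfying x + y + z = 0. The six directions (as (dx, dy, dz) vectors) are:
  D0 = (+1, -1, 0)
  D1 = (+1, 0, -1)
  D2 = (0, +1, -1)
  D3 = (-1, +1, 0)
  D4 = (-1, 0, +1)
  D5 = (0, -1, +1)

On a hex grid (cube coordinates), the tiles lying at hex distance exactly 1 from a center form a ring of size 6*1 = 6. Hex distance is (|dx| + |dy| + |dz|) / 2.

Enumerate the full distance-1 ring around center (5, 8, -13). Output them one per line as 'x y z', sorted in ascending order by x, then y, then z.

Answer: 4 8 -12
4 9 -13
5 7 -12
5 9 -14
6 7 -13
6 8 -14

Derivation:
Walk ring at distance 1 from (5, 8, -13):
Start at center + D4*1 = (4, 8, -12)
  hex 0: (4, 8, -12)
  hex 1: (5, 7, -12)
  hex 2: (6, 7, -13)
  hex 3: (6, 8, -14)
  hex 4: (5, 9, -14)
  hex 5: (4, 9, -13)
Sorted: 6 hexes.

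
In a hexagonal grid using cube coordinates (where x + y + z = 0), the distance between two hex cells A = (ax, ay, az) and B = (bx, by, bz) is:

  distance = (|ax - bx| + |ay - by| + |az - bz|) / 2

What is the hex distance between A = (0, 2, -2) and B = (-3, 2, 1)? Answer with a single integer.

Answer: 3

Derivation:
|ax - bx| = |0 - (-3)| = 3
|ay - by| = |2 - 2| = 0
|az - bz| = |-2 - 1| = 3
distance = (3 + 0 + 3) / 2 = 6 / 2 = 3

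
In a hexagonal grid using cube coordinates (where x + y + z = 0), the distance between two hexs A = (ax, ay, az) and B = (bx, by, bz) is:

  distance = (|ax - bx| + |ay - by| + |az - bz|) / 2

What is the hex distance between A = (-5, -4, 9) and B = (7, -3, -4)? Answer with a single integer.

Answer: 13

Derivation:
|ax - bx| = |-5 - 7| = 12
|ay - by| = |-4 - (-3)| = 1
|az - bz| = |9 - (-4)| = 13
distance = (12 + 1 + 13) / 2 = 26 / 2 = 13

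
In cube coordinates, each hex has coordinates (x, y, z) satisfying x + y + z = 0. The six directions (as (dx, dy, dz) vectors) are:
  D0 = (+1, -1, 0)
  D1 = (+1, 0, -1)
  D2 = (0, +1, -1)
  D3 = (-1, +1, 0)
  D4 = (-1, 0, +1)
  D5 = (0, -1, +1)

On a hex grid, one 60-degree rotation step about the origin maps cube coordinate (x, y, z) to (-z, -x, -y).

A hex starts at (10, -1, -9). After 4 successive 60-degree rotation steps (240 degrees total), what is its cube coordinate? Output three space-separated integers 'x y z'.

Start: (10, -1, -9)
Step 1: (10, -1, -9) -> (-(-9), -(10), -(-1)) = (9, -10, 1)
Step 2: (9, -10, 1) -> (-(1), -(9), -(-10)) = (-1, -9, 10)
Step 3: (-1, -9, 10) -> (-(10), -(-1), -(-9)) = (-10, 1, 9)
Step 4: (-10, 1, 9) -> (-(9), -(-10), -(1)) = (-9, 10, -1)

Answer: -9 10 -1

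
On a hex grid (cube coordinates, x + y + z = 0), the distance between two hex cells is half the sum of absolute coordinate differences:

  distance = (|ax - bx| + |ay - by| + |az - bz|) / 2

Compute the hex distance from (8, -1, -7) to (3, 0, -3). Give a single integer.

|ax - bx| = |8 - 3| = 5
|ay - by| = |-1 - 0| = 1
|az - bz| = |-7 - (-3)| = 4
distance = (5 + 1 + 4) / 2 = 10 / 2 = 5

Answer: 5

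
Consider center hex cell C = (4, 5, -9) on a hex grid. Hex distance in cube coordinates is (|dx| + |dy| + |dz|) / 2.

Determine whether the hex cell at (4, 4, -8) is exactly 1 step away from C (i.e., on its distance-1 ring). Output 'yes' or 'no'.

Answer: yes

Derivation:
|px - cx| = |4 - 4| = 0
|py - cy| = |4 - 5| = 1
|pz - cz| = |-8 - (-9)| = 1
distance = (0+1+1)/2 = 2/2 = 1
radius = 1; distance == radius -> yes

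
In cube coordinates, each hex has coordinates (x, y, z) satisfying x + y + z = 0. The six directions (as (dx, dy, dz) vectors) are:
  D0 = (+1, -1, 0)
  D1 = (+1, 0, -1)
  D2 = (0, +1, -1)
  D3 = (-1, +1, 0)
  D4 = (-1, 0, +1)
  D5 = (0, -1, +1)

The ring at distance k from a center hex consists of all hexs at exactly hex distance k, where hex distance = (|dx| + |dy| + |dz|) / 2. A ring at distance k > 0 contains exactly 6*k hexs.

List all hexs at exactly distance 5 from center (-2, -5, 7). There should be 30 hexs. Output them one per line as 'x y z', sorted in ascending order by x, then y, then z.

Walk ring at distance 5 from (-2, -5, 7):
Start at center + D4*5 = (-7, -5, 12)
  hex 0: (-7, -5, 12)
  hex 1: (-6, -6, 12)
  hex 2: (-5, -7, 12)
  hex 3: (-4, -8, 12)
  hex 4: (-3, -9, 12)
  hex 5: (-2, -10, 12)
  hex 6: (-1, -10, 11)
  hex 7: (0, -10, 10)
  hex 8: (1, -10, 9)
  hex 9: (2, -10, 8)
  hex 10: (3, -10, 7)
  hex 11: (3, -9, 6)
  hex 12: (3, -8, 5)
  hex 13: (3, -7, 4)
  hex 14: (3, -6, 3)
  hex 15: (3, -5, 2)
  hex 16: (2, -4, 2)
  hex 17: (1, -3, 2)
  hex 18: (0, -2, 2)
  hex 19: (-1, -1, 2)
  hex 20: (-2, 0, 2)
  hex 21: (-3, 0, 3)
  hex 22: (-4, 0, 4)
  hex 23: (-5, 0, 5)
  hex 24: (-6, 0, 6)
  hex 25: (-7, 0, 7)
  hex 26: (-7, -1, 8)
  hex 27: (-7, -2, 9)
  hex 28: (-7, -3, 10)
  hex 29: (-7, -4, 11)
Sorted: 30 hexes.

Answer: -7 -5 12
-7 -4 11
-7 -3 10
-7 -2 9
-7 -1 8
-7 0 7
-6 -6 12
-6 0 6
-5 -7 12
-5 0 5
-4 -8 12
-4 0 4
-3 -9 12
-3 0 3
-2 -10 12
-2 0 2
-1 -10 11
-1 -1 2
0 -10 10
0 -2 2
1 -10 9
1 -3 2
2 -10 8
2 -4 2
3 -10 7
3 -9 6
3 -8 5
3 -7 4
3 -6 3
3 -5 2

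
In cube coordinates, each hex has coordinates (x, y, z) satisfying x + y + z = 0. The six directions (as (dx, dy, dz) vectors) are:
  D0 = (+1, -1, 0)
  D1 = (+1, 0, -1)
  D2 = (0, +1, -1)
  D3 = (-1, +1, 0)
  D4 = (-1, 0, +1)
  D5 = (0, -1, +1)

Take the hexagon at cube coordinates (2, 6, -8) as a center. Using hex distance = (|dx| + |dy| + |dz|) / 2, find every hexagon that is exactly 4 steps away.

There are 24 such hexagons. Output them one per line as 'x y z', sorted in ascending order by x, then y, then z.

Walk ring at distance 4 from (2, 6, -8):
Start at center + D4*4 = (-2, 6, -4)
  hex 0: (-2, 6, -4)
  hex 1: (-1, 5, -4)
  hex 2: (0, 4, -4)
  hex 3: (1, 3, -4)
  hex 4: (2, 2, -4)
  hex 5: (3, 2, -5)
  hex 6: (4, 2, -6)
  hex 7: (5, 2, -7)
  hex 8: (6, 2, -8)
  hex 9: (6, 3, -9)
  hex 10: (6, 4, -10)
  hex 11: (6, 5, -11)
  hex 12: (6, 6, -12)
  hex 13: (5, 7, -12)
  hex 14: (4, 8, -12)
  hex 15: (3, 9, -12)
  hex 16: (2, 10, -12)
  hex 17: (1, 10, -11)
  hex 18: (0, 10, -10)
  hex 19: (-1, 10, -9)
  hex 20: (-2, 10, -8)
  hex 21: (-2, 9, -7)
  hex 22: (-2, 8, -6)
  hex 23: (-2, 7, -5)
Sorted: 24 hexes.

Answer: -2 6 -4
-2 7 -5
-2 8 -6
-2 9 -7
-2 10 -8
-1 5 -4
-1 10 -9
0 4 -4
0 10 -10
1 3 -4
1 10 -11
2 2 -4
2 10 -12
3 2 -5
3 9 -12
4 2 -6
4 8 -12
5 2 -7
5 7 -12
6 2 -8
6 3 -9
6 4 -10
6 5 -11
6 6 -12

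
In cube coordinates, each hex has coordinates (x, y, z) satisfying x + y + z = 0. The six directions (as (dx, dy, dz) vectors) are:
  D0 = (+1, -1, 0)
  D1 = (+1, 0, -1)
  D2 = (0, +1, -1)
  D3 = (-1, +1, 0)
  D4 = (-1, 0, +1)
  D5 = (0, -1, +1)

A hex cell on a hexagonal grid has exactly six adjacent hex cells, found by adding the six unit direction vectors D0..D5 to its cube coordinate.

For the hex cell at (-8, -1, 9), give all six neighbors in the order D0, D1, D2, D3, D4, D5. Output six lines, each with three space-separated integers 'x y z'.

Center: (-8, -1, 9). Add each direction:
  D0: (-8, -1, 9) + (1, -1, 0) = (-7, -2, 9)
  D1: (-8, -1, 9) + (1, 0, -1) = (-7, -1, 8)
  D2: (-8, -1, 9) + (0, 1, -1) = (-8, 0, 8)
  D3: (-8, -1, 9) + (-1, 1, 0) = (-9, 0, 9)
  D4: (-8, -1, 9) + (-1, 0, 1) = (-9, -1, 10)
  D5: (-8, -1, 9) + (0, -1, 1) = (-8, -2, 10)

Answer: -7 -2 9
-7 -1 8
-8 0 8
-9 0 9
-9 -1 10
-8 -2 10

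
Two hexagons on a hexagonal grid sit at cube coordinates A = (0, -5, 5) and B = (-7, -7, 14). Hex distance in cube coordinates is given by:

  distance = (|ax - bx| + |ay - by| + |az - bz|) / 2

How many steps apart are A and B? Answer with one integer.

|ax - bx| = |0 - (-7)| = 7
|ay - by| = |-5 - (-7)| = 2
|az - bz| = |5 - 14| = 9
distance = (7 + 2 + 9) / 2 = 18 / 2 = 9

Answer: 9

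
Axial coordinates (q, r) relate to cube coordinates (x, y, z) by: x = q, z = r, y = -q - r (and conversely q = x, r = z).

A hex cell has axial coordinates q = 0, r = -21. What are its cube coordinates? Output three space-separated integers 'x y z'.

Answer: 0 21 -21

Derivation:
x = q = 0
z = r = -21
y = -x - z = -(0) - (-21) = 21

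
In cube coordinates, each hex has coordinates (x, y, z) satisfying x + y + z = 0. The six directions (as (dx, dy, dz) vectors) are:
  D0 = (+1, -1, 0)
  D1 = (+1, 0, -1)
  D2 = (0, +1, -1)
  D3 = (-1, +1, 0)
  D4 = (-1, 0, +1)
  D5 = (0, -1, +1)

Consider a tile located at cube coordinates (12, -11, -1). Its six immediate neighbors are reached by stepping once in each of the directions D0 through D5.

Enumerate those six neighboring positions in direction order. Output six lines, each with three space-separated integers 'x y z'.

Center: (12, -11, -1). Add each direction:
  D0: (12, -11, -1) + (1, -1, 0) = (13, -12, -1)
  D1: (12, -11, -1) + (1, 0, -1) = (13, -11, -2)
  D2: (12, -11, -1) + (0, 1, -1) = (12, -10, -2)
  D3: (12, -11, -1) + (-1, 1, 0) = (11, -10, -1)
  D4: (12, -11, -1) + (-1, 0, 1) = (11, -11, 0)
  D5: (12, -11, -1) + (0, -1, 1) = (12, -12, 0)

Answer: 13 -12 -1
13 -11 -2
12 -10 -2
11 -10 -1
11 -11 0
12 -12 0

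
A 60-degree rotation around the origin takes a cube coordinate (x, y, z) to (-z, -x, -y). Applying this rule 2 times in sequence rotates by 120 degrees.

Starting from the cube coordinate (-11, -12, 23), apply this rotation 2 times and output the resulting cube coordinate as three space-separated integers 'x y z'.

Start: (-11, -12, 23)
Step 1: (-11, -12, 23) -> (-(23), -(-11), -(-12)) = (-23, 11, 12)
Step 2: (-23, 11, 12) -> (-(12), -(-23), -(11)) = (-12, 23, -11)

Answer: -12 23 -11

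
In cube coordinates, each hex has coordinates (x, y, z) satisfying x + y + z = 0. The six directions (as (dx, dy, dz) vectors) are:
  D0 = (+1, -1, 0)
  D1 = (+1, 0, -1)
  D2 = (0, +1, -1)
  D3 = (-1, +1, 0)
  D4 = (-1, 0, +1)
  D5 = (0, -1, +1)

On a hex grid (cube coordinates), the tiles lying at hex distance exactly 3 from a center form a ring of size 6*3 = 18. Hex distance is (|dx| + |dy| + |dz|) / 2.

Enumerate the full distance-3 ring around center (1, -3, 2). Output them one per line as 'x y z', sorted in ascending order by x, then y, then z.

Walk ring at distance 3 from (1, -3, 2):
Start at center + D4*3 = (-2, -3, 5)
  hex 0: (-2, -3, 5)
  hex 1: (-1, -4, 5)
  hex 2: (0, -5, 5)
  hex 3: (1, -6, 5)
  hex 4: (2, -6, 4)
  hex 5: (3, -6, 3)
  hex 6: (4, -6, 2)
  hex 7: (4, -5, 1)
  hex 8: (4, -4, 0)
  hex 9: (4, -3, -1)
  hex 10: (3, -2, -1)
  hex 11: (2, -1, -1)
  hex 12: (1, 0, -1)
  hex 13: (0, 0, 0)
  hex 14: (-1, 0, 1)
  hex 15: (-2, 0, 2)
  hex 16: (-2, -1, 3)
  hex 17: (-2, -2, 4)
Sorted: 18 hexes.

Answer: -2 -3 5
-2 -2 4
-2 -1 3
-2 0 2
-1 -4 5
-1 0 1
0 -5 5
0 0 0
1 -6 5
1 0 -1
2 -6 4
2 -1 -1
3 -6 3
3 -2 -1
4 -6 2
4 -5 1
4 -4 0
4 -3 -1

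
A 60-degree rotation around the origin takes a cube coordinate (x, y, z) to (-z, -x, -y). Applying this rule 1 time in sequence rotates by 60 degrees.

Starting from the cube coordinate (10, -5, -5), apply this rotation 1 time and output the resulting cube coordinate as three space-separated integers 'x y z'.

Start: (10, -5, -5)
Step 1: (10, -5, -5) -> (-(-5), -(10), -(-5)) = (5, -10, 5)

Answer: 5 -10 5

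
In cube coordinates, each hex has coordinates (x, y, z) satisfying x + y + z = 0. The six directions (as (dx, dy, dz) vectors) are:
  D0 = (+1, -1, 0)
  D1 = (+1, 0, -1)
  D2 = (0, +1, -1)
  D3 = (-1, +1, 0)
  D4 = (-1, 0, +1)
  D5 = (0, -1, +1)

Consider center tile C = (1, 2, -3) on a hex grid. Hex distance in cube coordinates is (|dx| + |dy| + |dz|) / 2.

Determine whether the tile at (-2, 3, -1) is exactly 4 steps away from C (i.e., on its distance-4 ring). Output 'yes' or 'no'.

|px - cx| = |-2 - 1| = 3
|py - cy| = |3 - 2| = 1
|pz - cz| = |-1 - (-3)| = 2
distance = (3+1+2)/2 = 6/2 = 3
radius = 4; distance != radius -> no

Answer: no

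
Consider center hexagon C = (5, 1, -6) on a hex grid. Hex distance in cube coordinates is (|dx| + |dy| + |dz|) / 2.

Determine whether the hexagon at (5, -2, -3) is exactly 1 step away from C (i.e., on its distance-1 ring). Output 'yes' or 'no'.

|px - cx| = |5 - 5| = 0
|py - cy| = |-2 - 1| = 3
|pz - cz| = |-3 - (-6)| = 3
distance = (0+3+3)/2 = 6/2 = 3
radius = 1; distance != radius -> no

Answer: no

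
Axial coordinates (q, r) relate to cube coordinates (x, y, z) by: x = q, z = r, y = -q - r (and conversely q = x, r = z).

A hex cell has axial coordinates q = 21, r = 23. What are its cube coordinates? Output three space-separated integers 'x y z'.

x = q = 21
z = r = 23
y = -x - z = -(21) - (23) = -44

Answer: 21 -44 23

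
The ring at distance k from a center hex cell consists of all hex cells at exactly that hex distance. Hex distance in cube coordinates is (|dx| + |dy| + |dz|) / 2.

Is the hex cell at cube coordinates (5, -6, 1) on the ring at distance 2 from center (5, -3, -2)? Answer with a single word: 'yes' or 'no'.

|px - cx| = |5 - 5| = 0
|py - cy| = |-6 - (-3)| = 3
|pz - cz| = |1 - (-2)| = 3
distance = (0+3+3)/2 = 6/2 = 3
radius = 2; distance != radius -> no

Answer: no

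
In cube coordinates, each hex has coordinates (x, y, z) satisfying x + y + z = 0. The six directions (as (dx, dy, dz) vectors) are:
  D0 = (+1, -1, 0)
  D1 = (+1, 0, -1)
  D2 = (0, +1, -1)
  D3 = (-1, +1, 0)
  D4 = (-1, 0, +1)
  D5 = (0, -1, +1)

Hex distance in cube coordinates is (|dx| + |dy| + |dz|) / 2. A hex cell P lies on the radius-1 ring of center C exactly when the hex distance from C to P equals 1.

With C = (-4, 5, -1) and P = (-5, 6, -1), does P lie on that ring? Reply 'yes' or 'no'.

Answer: yes

Derivation:
|px - cx| = |-5 - (-4)| = 1
|py - cy| = |6 - 5| = 1
|pz - cz| = |-1 - (-1)| = 0
distance = (1+1+0)/2 = 2/2 = 1
radius = 1; distance == radius -> yes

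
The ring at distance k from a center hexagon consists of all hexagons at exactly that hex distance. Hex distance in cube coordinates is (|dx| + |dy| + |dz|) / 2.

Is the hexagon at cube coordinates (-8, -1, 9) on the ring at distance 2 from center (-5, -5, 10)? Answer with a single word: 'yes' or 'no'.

Answer: no

Derivation:
|px - cx| = |-8 - (-5)| = 3
|py - cy| = |-1 - (-5)| = 4
|pz - cz| = |9 - 10| = 1
distance = (3+4+1)/2 = 8/2 = 4
radius = 2; distance != radius -> no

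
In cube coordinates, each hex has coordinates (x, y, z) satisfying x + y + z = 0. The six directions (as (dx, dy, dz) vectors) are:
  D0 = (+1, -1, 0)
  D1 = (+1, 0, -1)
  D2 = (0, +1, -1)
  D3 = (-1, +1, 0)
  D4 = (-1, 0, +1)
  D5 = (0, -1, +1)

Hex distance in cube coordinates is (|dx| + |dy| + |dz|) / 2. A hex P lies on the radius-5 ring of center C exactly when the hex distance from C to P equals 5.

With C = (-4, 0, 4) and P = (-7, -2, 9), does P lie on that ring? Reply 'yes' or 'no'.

|px - cx| = |-7 - (-4)| = 3
|py - cy| = |-2 - 0| = 2
|pz - cz| = |9 - 4| = 5
distance = (3+2+5)/2 = 10/2 = 5
radius = 5; distance == radius -> yes

Answer: yes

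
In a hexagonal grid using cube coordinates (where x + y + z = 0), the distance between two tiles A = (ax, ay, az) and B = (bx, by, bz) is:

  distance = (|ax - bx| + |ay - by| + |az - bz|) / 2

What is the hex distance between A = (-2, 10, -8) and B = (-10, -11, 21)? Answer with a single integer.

|ax - bx| = |-2 - (-10)| = 8
|ay - by| = |10 - (-11)| = 21
|az - bz| = |-8 - 21| = 29
distance = (8 + 21 + 29) / 2 = 58 / 2 = 29

Answer: 29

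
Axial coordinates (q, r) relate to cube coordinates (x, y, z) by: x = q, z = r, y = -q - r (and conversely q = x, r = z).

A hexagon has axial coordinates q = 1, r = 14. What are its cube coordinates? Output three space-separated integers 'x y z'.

x = q = 1
z = r = 14
y = -x - z = -(1) - (14) = -15

Answer: 1 -15 14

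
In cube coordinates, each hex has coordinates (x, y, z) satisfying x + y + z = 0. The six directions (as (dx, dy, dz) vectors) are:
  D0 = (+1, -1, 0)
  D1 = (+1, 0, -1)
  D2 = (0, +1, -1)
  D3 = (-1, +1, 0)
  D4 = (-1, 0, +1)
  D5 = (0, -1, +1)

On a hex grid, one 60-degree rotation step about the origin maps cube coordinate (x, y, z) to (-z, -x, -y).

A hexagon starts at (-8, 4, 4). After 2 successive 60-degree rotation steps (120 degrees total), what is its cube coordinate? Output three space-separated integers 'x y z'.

Start: (-8, 4, 4)
Step 1: (-8, 4, 4) -> (-(4), -(-8), -(4)) = (-4, 8, -4)
Step 2: (-4, 8, -4) -> (-(-4), -(-4), -(8)) = (4, 4, -8)

Answer: 4 4 -8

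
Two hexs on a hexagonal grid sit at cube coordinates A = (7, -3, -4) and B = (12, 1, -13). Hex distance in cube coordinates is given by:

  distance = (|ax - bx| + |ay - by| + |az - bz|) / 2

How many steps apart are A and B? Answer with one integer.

Answer: 9

Derivation:
|ax - bx| = |7 - 12| = 5
|ay - by| = |-3 - 1| = 4
|az - bz| = |-4 - (-13)| = 9
distance = (5 + 4 + 9) / 2 = 18 / 2 = 9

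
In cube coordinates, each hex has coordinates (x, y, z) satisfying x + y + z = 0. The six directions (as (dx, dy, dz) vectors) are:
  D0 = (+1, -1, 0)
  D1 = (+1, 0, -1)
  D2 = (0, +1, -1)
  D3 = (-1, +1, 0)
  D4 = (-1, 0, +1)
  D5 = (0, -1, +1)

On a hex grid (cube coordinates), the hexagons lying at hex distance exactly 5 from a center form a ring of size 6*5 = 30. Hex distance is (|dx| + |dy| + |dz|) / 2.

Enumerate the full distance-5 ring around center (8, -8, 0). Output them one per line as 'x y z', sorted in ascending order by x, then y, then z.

Walk ring at distance 5 from (8, -8, 0):
Start at center + D4*5 = (3, -8, 5)
  hex 0: (3, -8, 5)
  hex 1: (4, -9, 5)
  hex 2: (5, -10, 5)
  hex 3: (6, -11, 5)
  hex 4: (7, -12, 5)
  hex 5: (8, -13, 5)
  hex 6: (9, -13, 4)
  hex 7: (10, -13, 3)
  hex 8: (11, -13, 2)
  hex 9: (12, -13, 1)
  hex 10: (13, -13, 0)
  hex 11: (13, -12, -1)
  hex 12: (13, -11, -2)
  hex 13: (13, -10, -3)
  hex 14: (13, -9, -4)
  hex 15: (13, -8, -5)
  hex 16: (12, -7, -5)
  hex 17: (11, -6, -5)
  hex 18: (10, -5, -5)
  hex 19: (9, -4, -5)
  hex 20: (8, -3, -5)
  hex 21: (7, -3, -4)
  hex 22: (6, -3, -3)
  hex 23: (5, -3, -2)
  hex 24: (4, -3, -1)
  hex 25: (3, -3, 0)
  hex 26: (3, -4, 1)
  hex 27: (3, -5, 2)
  hex 28: (3, -6, 3)
  hex 29: (3, -7, 4)
Sorted: 30 hexes.

Answer: 3 -8 5
3 -7 4
3 -6 3
3 -5 2
3 -4 1
3 -3 0
4 -9 5
4 -3 -1
5 -10 5
5 -3 -2
6 -11 5
6 -3 -3
7 -12 5
7 -3 -4
8 -13 5
8 -3 -5
9 -13 4
9 -4 -5
10 -13 3
10 -5 -5
11 -13 2
11 -6 -5
12 -13 1
12 -7 -5
13 -13 0
13 -12 -1
13 -11 -2
13 -10 -3
13 -9 -4
13 -8 -5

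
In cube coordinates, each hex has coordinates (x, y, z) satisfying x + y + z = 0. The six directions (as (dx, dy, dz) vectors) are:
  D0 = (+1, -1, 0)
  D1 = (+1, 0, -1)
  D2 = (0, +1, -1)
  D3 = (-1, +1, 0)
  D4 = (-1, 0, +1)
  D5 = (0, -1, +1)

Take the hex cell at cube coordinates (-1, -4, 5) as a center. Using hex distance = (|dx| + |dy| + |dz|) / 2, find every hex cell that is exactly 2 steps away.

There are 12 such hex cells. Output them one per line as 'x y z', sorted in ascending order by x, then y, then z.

Walk ring at distance 2 from (-1, -4, 5):
Start at center + D4*2 = (-3, -4, 7)
  hex 0: (-3, -4, 7)
  hex 1: (-2, -5, 7)
  hex 2: (-1, -6, 7)
  hex 3: (0, -6, 6)
  hex 4: (1, -6, 5)
  hex 5: (1, -5, 4)
  hex 6: (1, -4, 3)
  hex 7: (0, -3, 3)
  hex 8: (-1, -2, 3)
  hex 9: (-2, -2, 4)
  hex 10: (-3, -2, 5)
  hex 11: (-3, -3, 6)
Sorted: 12 hexes.

Answer: -3 -4 7
-3 -3 6
-3 -2 5
-2 -5 7
-2 -2 4
-1 -6 7
-1 -2 3
0 -6 6
0 -3 3
1 -6 5
1 -5 4
1 -4 3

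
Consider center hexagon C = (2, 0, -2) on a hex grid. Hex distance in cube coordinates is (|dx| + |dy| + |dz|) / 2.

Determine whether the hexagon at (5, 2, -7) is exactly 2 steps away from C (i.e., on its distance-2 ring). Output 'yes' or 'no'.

|px - cx| = |5 - 2| = 3
|py - cy| = |2 - 0| = 2
|pz - cz| = |-7 - (-2)| = 5
distance = (3+2+5)/2 = 10/2 = 5
radius = 2; distance != radius -> no

Answer: no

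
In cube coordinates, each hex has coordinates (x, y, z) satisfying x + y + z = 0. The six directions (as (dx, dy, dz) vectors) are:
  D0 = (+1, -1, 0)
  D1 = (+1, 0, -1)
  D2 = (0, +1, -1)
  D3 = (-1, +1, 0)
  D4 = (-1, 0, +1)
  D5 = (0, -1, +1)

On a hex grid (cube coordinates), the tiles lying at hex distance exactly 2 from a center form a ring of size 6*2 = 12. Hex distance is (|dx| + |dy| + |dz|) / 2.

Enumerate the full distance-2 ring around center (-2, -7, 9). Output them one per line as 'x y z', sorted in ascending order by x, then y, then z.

Walk ring at distance 2 from (-2, -7, 9):
Start at center + D4*2 = (-4, -7, 11)
  hex 0: (-4, -7, 11)
  hex 1: (-3, -8, 11)
  hex 2: (-2, -9, 11)
  hex 3: (-1, -9, 10)
  hex 4: (0, -9, 9)
  hex 5: (0, -8, 8)
  hex 6: (0, -7, 7)
  hex 7: (-1, -6, 7)
  hex 8: (-2, -5, 7)
  hex 9: (-3, -5, 8)
  hex 10: (-4, -5, 9)
  hex 11: (-4, -6, 10)
Sorted: 12 hexes.

Answer: -4 -7 11
-4 -6 10
-4 -5 9
-3 -8 11
-3 -5 8
-2 -9 11
-2 -5 7
-1 -9 10
-1 -6 7
0 -9 9
0 -8 8
0 -7 7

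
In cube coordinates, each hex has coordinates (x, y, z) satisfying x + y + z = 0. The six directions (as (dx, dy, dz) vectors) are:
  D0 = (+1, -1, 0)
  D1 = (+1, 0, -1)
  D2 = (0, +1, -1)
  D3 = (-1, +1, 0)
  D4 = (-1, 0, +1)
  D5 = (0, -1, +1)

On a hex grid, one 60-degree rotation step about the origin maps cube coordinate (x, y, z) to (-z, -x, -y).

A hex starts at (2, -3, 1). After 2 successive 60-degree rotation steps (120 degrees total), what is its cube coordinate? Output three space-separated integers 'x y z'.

Answer: -3 1 2

Derivation:
Start: (2, -3, 1)
Step 1: (2, -3, 1) -> (-(1), -(2), -(-3)) = (-1, -2, 3)
Step 2: (-1, -2, 3) -> (-(3), -(-1), -(-2)) = (-3, 1, 2)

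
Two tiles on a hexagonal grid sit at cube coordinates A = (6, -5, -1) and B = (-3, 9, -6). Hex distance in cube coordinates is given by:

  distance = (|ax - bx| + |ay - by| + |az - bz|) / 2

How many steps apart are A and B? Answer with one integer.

|ax - bx| = |6 - (-3)| = 9
|ay - by| = |-5 - 9| = 14
|az - bz| = |-1 - (-6)| = 5
distance = (9 + 14 + 5) / 2 = 28 / 2 = 14

Answer: 14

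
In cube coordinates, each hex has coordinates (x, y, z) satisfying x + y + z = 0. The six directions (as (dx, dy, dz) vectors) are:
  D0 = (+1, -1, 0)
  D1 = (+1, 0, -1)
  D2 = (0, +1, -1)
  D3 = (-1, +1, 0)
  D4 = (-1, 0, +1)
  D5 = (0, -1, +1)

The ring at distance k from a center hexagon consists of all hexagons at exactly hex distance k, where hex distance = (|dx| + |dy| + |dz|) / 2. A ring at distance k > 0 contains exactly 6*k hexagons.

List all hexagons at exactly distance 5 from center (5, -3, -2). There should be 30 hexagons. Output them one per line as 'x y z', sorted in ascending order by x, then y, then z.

Walk ring at distance 5 from (5, -3, -2):
Start at center + D4*5 = (0, -3, 3)
  hex 0: (0, -3, 3)
  hex 1: (1, -4, 3)
  hex 2: (2, -5, 3)
  hex 3: (3, -6, 3)
  hex 4: (4, -7, 3)
  hex 5: (5, -8, 3)
  hex 6: (6, -8, 2)
  hex 7: (7, -8, 1)
  hex 8: (8, -8, 0)
  hex 9: (9, -8, -1)
  hex 10: (10, -8, -2)
  hex 11: (10, -7, -3)
  hex 12: (10, -6, -4)
  hex 13: (10, -5, -5)
  hex 14: (10, -4, -6)
  hex 15: (10, -3, -7)
  hex 16: (9, -2, -7)
  hex 17: (8, -1, -7)
  hex 18: (7, 0, -7)
  hex 19: (6, 1, -7)
  hex 20: (5, 2, -7)
  hex 21: (4, 2, -6)
  hex 22: (3, 2, -5)
  hex 23: (2, 2, -4)
  hex 24: (1, 2, -3)
  hex 25: (0, 2, -2)
  hex 26: (0, 1, -1)
  hex 27: (0, 0, 0)
  hex 28: (0, -1, 1)
  hex 29: (0, -2, 2)
Sorted: 30 hexes.

Answer: 0 -3 3
0 -2 2
0 -1 1
0 0 0
0 1 -1
0 2 -2
1 -4 3
1 2 -3
2 -5 3
2 2 -4
3 -6 3
3 2 -5
4 -7 3
4 2 -6
5 -8 3
5 2 -7
6 -8 2
6 1 -7
7 -8 1
7 0 -7
8 -8 0
8 -1 -7
9 -8 -1
9 -2 -7
10 -8 -2
10 -7 -3
10 -6 -4
10 -5 -5
10 -4 -6
10 -3 -7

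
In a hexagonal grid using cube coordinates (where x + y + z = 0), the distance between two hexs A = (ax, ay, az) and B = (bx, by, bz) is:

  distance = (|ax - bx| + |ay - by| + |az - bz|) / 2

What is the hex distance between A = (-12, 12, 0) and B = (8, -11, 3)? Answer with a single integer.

Answer: 23

Derivation:
|ax - bx| = |-12 - 8| = 20
|ay - by| = |12 - (-11)| = 23
|az - bz| = |0 - 3| = 3
distance = (20 + 23 + 3) / 2 = 46 / 2 = 23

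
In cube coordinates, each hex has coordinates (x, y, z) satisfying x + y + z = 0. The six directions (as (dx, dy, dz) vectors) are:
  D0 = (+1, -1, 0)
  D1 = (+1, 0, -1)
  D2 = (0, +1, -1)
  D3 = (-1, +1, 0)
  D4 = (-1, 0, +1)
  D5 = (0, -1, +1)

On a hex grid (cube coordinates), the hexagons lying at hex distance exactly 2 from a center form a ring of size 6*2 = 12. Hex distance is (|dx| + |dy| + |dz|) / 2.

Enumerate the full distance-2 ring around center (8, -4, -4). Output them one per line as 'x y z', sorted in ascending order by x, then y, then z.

Walk ring at distance 2 from (8, -4, -4):
Start at center + D4*2 = (6, -4, -2)
  hex 0: (6, -4, -2)
  hex 1: (7, -5, -2)
  hex 2: (8, -6, -2)
  hex 3: (9, -6, -3)
  hex 4: (10, -6, -4)
  hex 5: (10, -5, -5)
  hex 6: (10, -4, -6)
  hex 7: (9, -3, -6)
  hex 8: (8, -2, -6)
  hex 9: (7, -2, -5)
  hex 10: (6, -2, -4)
  hex 11: (6, -3, -3)
Sorted: 12 hexes.

Answer: 6 -4 -2
6 -3 -3
6 -2 -4
7 -5 -2
7 -2 -5
8 -6 -2
8 -2 -6
9 -6 -3
9 -3 -6
10 -6 -4
10 -5 -5
10 -4 -6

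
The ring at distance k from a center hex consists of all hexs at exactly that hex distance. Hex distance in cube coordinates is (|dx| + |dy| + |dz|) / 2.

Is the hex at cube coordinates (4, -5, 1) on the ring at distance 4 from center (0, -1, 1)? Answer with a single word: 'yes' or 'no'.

Answer: yes

Derivation:
|px - cx| = |4 - 0| = 4
|py - cy| = |-5 - (-1)| = 4
|pz - cz| = |1 - 1| = 0
distance = (4+4+0)/2 = 8/2 = 4
radius = 4; distance == radius -> yes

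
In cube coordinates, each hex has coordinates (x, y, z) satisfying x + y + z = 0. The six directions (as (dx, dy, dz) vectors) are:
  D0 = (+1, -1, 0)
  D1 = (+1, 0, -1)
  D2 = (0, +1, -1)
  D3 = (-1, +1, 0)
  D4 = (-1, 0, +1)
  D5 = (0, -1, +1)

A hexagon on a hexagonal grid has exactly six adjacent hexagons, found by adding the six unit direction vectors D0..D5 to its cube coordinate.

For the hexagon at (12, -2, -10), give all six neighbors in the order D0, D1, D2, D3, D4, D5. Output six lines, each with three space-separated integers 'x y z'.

Center: (12, -2, -10). Add each direction:
  D0: (12, -2, -10) + (1, -1, 0) = (13, -3, -10)
  D1: (12, -2, -10) + (1, 0, -1) = (13, -2, -11)
  D2: (12, -2, -10) + (0, 1, -1) = (12, -1, -11)
  D3: (12, -2, -10) + (-1, 1, 0) = (11, -1, -10)
  D4: (12, -2, -10) + (-1, 0, 1) = (11, -2, -9)
  D5: (12, -2, -10) + (0, -1, 1) = (12, -3, -9)

Answer: 13 -3 -10
13 -2 -11
12 -1 -11
11 -1 -10
11 -2 -9
12 -3 -9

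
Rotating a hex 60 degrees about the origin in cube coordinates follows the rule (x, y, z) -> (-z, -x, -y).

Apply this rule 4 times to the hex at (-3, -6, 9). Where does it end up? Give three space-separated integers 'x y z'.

Answer: 9 -3 -6

Derivation:
Start: (-3, -6, 9)
Step 1: (-3, -6, 9) -> (-(9), -(-3), -(-6)) = (-9, 3, 6)
Step 2: (-9, 3, 6) -> (-(6), -(-9), -(3)) = (-6, 9, -3)
Step 3: (-6, 9, -3) -> (-(-3), -(-6), -(9)) = (3, 6, -9)
Step 4: (3, 6, -9) -> (-(-9), -(3), -(6)) = (9, -3, -6)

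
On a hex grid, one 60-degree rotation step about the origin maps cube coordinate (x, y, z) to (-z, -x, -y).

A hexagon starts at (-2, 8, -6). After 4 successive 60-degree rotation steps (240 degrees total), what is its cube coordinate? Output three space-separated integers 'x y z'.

Answer: -6 -2 8

Derivation:
Start: (-2, 8, -6)
Step 1: (-2, 8, -6) -> (-(-6), -(-2), -(8)) = (6, 2, -8)
Step 2: (6, 2, -8) -> (-(-8), -(6), -(2)) = (8, -6, -2)
Step 3: (8, -6, -2) -> (-(-2), -(8), -(-6)) = (2, -8, 6)
Step 4: (2, -8, 6) -> (-(6), -(2), -(-8)) = (-6, -2, 8)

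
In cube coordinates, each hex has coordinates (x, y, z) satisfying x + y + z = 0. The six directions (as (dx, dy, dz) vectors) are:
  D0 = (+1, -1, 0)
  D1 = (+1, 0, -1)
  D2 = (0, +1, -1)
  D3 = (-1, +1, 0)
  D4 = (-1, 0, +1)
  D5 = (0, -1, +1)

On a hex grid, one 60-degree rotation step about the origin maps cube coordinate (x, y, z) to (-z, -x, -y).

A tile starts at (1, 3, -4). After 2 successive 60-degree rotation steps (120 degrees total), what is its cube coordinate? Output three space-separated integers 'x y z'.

Start: (1, 3, -4)
Step 1: (1, 3, -4) -> (-(-4), -(1), -(3)) = (4, -1, -3)
Step 2: (4, -1, -3) -> (-(-3), -(4), -(-1)) = (3, -4, 1)

Answer: 3 -4 1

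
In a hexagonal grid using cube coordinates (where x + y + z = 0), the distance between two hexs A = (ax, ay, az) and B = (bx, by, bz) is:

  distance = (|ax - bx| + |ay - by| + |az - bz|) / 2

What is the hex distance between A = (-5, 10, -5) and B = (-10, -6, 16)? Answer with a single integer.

|ax - bx| = |-5 - (-10)| = 5
|ay - by| = |10 - (-6)| = 16
|az - bz| = |-5 - 16| = 21
distance = (5 + 16 + 21) / 2 = 42 / 2 = 21

Answer: 21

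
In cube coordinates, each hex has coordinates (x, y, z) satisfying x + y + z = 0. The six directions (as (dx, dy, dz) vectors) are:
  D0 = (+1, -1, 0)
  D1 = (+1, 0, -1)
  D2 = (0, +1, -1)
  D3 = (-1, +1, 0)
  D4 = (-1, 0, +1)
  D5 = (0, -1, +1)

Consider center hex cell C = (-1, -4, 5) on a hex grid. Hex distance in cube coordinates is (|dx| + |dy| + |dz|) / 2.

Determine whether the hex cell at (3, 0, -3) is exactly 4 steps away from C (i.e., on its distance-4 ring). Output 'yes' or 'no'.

Answer: no

Derivation:
|px - cx| = |3 - (-1)| = 4
|py - cy| = |0 - (-4)| = 4
|pz - cz| = |-3 - 5| = 8
distance = (4+4+8)/2 = 16/2 = 8
radius = 4; distance != radius -> no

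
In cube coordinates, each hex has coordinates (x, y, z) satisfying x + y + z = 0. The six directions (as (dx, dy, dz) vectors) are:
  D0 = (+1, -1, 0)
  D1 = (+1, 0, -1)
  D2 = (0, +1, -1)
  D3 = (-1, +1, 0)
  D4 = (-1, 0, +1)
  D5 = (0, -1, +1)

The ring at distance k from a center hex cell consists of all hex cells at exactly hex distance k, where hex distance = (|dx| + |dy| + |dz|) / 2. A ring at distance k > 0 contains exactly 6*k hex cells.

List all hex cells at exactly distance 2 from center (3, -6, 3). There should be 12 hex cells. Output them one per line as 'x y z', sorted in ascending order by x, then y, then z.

Answer: 1 -6 5
1 -5 4
1 -4 3
2 -7 5
2 -4 2
3 -8 5
3 -4 1
4 -8 4
4 -5 1
5 -8 3
5 -7 2
5 -6 1

Derivation:
Walk ring at distance 2 from (3, -6, 3):
Start at center + D4*2 = (1, -6, 5)
  hex 0: (1, -6, 5)
  hex 1: (2, -7, 5)
  hex 2: (3, -8, 5)
  hex 3: (4, -8, 4)
  hex 4: (5, -8, 3)
  hex 5: (5, -7, 2)
  hex 6: (5, -6, 1)
  hex 7: (4, -5, 1)
  hex 8: (3, -4, 1)
  hex 9: (2, -4, 2)
  hex 10: (1, -4, 3)
  hex 11: (1, -5, 4)
Sorted: 12 hexes.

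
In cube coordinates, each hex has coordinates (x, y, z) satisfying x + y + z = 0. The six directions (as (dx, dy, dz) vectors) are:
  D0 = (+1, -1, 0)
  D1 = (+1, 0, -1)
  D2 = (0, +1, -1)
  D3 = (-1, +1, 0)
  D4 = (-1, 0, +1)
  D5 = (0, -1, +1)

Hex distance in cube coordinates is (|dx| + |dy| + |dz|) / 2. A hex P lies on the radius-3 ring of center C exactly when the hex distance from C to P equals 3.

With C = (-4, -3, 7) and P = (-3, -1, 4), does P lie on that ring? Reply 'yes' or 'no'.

Answer: yes

Derivation:
|px - cx| = |-3 - (-4)| = 1
|py - cy| = |-1 - (-3)| = 2
|pz - cz| = |4 - 7| = 3
distance = (1+2+3)/2 = 6/2 = 3
radius = 3; distance == radius -> yes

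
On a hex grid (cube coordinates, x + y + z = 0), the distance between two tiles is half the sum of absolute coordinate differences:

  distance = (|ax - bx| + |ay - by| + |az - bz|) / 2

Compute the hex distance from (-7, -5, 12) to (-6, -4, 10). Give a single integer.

|ax - bx| = |-7 - (-6)| = 1
|ay - by| = |-5 - (-4)| = 1
|az - bz| = |12 - 10| = 2
distance = (1 + 1 + 2) / 2 = 4 / 2 = 2

Answer: 2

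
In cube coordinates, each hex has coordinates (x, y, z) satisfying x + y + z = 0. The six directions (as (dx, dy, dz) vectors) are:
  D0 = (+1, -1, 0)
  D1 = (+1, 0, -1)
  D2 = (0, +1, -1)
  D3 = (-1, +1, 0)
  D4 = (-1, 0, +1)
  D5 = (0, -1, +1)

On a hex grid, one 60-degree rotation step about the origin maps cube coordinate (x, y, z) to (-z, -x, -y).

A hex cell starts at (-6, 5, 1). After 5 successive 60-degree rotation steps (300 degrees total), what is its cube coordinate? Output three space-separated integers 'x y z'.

Answer: -5 -1 6

Derivation:
Start: (-6, 5, 1)
Step 1: (-6, 5, 1) -> (-(1), -(-6), -(5)) = (-1, 6, -5)
Step 2: (-1, 6, -5) -> (-(-5), -(-1), -(6)) = (5, 1, -6)
Step 3: (5, 1, -6) -> (-(-6), -(5), -(1)) = (6, -5, -1)
Step 4: (6, -5, -1) -> (-(-1), -(6), -(-5)) = (1, -6, 5)
Step 5: (1, -6, 5) -> (-(5), -(1), -(-6)) = (-5, -1, 6)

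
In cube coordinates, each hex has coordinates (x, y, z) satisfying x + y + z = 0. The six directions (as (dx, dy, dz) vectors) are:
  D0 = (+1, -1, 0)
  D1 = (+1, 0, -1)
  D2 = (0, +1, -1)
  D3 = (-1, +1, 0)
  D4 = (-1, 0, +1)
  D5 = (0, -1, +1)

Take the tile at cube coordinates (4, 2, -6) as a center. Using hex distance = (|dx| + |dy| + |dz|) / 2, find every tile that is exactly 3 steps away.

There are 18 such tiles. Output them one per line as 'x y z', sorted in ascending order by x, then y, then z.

Answer: 1 2 -3
1 3 -4
1 4 -5
1 5 -6
2 1 -3
2 5 -7
3 0 -3
3 5 -8
4 -1 -3
4 5 -9
5 -1 -4
5 4 -9
6 -1 -5
6 3 -9
7 -1 -6
7 0 -7
7 1 -8
7 2 -9

Derivation:
Walk ring at distance 3 from (4, 2, -6):
Start at center + D4*3 = (1, 2, -3)
  hex 0: (1, 2, -3)
  hex 1: (2, 1, -3)
  hex 2: (3, 0, -3)
  hex 3: (4, -1, -3)
  hex 4: (5, -1, -4)
  hex 5: (6, -1, -5)
  hex 6: (7, -1, -6)
  hex 7: (7, 0, -7)
  hex 8: (7, 1, -8)
  hex 9: (7, 2, -9)
  hex 10: (6, 3, -9)
  hex 11: (5, 4, -9)
  hex 12: (4, 5, -9)
  hex 13: (3, 5, -8)
  hex 14: (2, 5, -7)
  hex 15: (1, 5, -6)
  hex 16: (1, 4, -5)
  hex 17: (1, 3, -4)
Sorted: 18 hexes.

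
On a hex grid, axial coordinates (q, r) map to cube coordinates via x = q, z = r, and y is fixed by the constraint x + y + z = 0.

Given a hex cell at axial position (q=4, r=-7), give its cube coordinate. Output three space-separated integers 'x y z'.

x = q = 4
z = r = -7
y = -x - z = -(4) - (-7) = 3

Answer: 4 3 -7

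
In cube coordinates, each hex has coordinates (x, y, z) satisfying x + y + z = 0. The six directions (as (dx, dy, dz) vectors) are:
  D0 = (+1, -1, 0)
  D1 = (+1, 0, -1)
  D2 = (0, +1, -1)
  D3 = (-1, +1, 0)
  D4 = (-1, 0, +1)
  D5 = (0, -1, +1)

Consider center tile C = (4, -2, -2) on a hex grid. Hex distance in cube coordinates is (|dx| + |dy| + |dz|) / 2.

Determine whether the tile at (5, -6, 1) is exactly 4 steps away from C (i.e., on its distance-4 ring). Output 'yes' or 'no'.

Answer: yes

Derivation:
|px - cx| = |5 - 4| = 1
|py - cy| = |-6 - (-2)| = 4
|pz - cz| = |1 - (-2)| = 3
distance = (1+4+3)/2 = 8/2 = 4
radius = 4; distance == radius -> yes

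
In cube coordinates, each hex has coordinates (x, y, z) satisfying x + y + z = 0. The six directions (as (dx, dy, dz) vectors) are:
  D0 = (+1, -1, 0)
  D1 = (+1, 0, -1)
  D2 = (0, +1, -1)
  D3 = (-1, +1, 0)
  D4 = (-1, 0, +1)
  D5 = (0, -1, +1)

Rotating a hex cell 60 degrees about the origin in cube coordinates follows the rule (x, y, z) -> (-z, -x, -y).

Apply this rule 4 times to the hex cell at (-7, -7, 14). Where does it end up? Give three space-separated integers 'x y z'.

Answer: 14 -7 -7

Derivation:
Start: (-7, -7, 14)
Step 1: (-7, -7, 14) -> (-(14), -(-7), -(-7)) = (-14, 7, 7)
Step 2: (-14, 7, 7) -> (-(7), -(-14), -(7)) = (-7, 14, -7)
Step 3: (-7, 14, -7) -> (-(-7), -(-7), -(14)) = (7, 7, -14)
Step 4: (7, 7, -14) -> (-(-14), -(7), -(7)) = (14, -7, -7)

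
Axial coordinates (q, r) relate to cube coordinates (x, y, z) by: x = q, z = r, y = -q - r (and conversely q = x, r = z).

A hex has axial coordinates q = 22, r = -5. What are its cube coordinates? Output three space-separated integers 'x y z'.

Answer: 22 -17 -5

Derivation:
x = q = 22
z = r = -5
y = -x - z = -(22) - (-5) = -17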